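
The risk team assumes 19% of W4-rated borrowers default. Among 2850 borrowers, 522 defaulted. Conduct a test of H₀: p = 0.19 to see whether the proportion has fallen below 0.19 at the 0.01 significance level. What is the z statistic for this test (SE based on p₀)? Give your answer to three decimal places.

p̂ = 522/2850 = 0.18316.
Under H₀, SE = √(0.19·0.81/2850) = √(5.4e-05) = 0.00735.
z = (0.18316 − 0.19)/0.00735 = -0.00684/0.00735 = -0.931.
p-value = P(Z < -0.931) ≈ 0.1759. With α = 0.01, fail to reject H₀.

z = -0.931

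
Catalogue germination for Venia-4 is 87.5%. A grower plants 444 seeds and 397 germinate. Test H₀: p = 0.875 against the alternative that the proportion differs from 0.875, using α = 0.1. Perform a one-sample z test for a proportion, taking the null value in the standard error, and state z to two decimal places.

z = 1.22

p̂ = 397/444 ≈ 0.8941.
SE = √(p₀(1−p₀)/n) = √(0.10938/444) = 0.0157.
z = (0.8941 − 0.875)/0.0157 = 0.0191/0.0157 = 1.22.
Two-sided p-value ≈ 2·Φ(−1.220) = 0.2226, so at α = 0.1 we fail to reject H₀.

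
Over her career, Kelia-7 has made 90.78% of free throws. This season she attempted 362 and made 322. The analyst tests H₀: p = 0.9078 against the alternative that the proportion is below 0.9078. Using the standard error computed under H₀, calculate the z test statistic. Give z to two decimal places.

z = -1.20

p̂ = 322/362 = 0.8895.
SE = √(p₀(1−p₀)/n) = √(0.083699/362) = 0.0152.
z = (0.8895 − 0.9078)/0.0152 = -0.0183/0.0152 = -1.20.
p-value = P(Z < -1.203) ≈ 0.1144.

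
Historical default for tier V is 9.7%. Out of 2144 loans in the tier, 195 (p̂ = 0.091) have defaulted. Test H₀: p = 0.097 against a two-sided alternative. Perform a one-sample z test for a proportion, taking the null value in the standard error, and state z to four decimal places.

p̂ = 195/2144 = 0.090951.
SE = √(p₀(1−p₀)/n) = √(0.087591/2144) = 0.006392.
z = (0.090951 − 0.097)/0.006392 = -0.006049/0.006392 = -0.9463.
Two-sided p-value ≈ 2·Φ(−0.946) = 0.3440.

z = -0.9463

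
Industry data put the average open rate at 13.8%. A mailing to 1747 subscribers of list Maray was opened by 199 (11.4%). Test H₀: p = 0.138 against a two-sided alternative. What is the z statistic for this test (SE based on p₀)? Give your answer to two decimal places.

z = -2.92

p̂ = 199/1747 = 0.11391.
SE = √(p₀(1−p₀)/n) = √(0.11896/1747) = 0.00825.
z = (0.11391 − 0.138)/0.00825 = -0.02409/0.00825 = -2.92.
Two-sided p-value ≈ 2·Φ(−2.919) = 0.0035.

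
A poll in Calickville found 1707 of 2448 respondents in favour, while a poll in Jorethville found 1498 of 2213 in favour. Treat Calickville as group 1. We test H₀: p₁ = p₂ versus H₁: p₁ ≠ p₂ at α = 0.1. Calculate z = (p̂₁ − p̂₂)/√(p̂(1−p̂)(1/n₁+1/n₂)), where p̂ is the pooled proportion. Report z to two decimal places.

p̂₁ = 1707/2448 = 0.6973, p̂₂ = 1498/2213 = 0.6769.
Pooled p̂ = (1707+1498)/(2448+2213) = 3205/4661 = 0.6876.
SE = √(p̂(1−p̂)(1/n₁+1/n₂)) = √(0.6876·0.3124·0.000860372) = √(0.000184807) = 0.0136.
z = (0.6973 − 0.6769)/0.0136 = 0.0204/0.0136 = 1.50.
p-value = 2·P(Z > 1.500) ≈ 0.1336, so at α = 0.1 we fail to reject H₀.

z = 1.50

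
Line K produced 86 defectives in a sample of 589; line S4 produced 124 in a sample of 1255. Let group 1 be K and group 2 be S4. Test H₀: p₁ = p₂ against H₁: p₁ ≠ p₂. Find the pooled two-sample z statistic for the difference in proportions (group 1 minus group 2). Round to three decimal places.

z = 2.975

p̂₁ = 86/589 ≈ 0.14601, p̂₂ = 124/1255 ≈ 0.09880.
Pooled p̂ = (86+124)/(589+1255) = 210/1844 = 0.11388.
SE = √(0.100914 × 0.00249461) = 0.01587.
z = (0.14601 − 0.09880)/0.01587 = 0.04721/0.01587 = 2.975.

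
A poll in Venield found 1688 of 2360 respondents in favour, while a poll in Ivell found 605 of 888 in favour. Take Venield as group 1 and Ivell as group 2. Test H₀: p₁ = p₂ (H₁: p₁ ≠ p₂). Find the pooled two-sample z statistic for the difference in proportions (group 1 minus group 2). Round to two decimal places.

p̂₁ = 1688/2360 = 0.71525, p̂₂ = 605/888 = 0.68131.
Pooled p̂ = (1688+605)/(2360+888) = 2293/3248 = 0.70597.
SE = √(p̂(1−p̂)(1/n₁+1/n₂)) = √(0.70597·0.29403·0.00154985) = √(0.000321711) = 0.01794.
z = (0.71525 − 0.68131)/0.01794 = 0.03394/0.01794 = 1.89.
Two-sided p-value ≈ 2·Φ(−1.893) = 0.0584.

z = 1.89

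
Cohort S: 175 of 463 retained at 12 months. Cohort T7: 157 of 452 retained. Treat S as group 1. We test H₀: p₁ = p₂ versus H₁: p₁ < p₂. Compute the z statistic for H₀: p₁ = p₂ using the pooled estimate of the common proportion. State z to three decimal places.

p̂₁ = 175/463 ≈ 0.37797, p̂₂ = 157/452 ≈ 0.34735.
Pooled p̂ = (175+157)/(463+452) = 332/915 = 0.36284.
SE = √(p̂(1−p̂)(1/n₁+1/n₂)) = √(0.36284·0.63716·0.00437222) = √(0.0010108) = 0.03179.
z = (0.37797 − 0.34735)/0.03179 = 0.03062/0.03179 = 0.963.
p-value = P(Z < 0.963) ≈ 0.8323.

z = 0.963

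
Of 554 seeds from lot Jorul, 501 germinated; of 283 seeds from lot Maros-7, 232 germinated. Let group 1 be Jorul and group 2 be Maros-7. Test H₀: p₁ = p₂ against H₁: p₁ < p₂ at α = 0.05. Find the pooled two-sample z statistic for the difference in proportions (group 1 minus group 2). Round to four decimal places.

z = 3.5077

p̂₁ = 501/554 = 0.9043321, p̂₂ = 232/283 = 0.8197880.
Pooled p̂ = (501+232)/(554+283) = 733/837 = 0.8757467.
SE = √(p̂(1−p̂)(1/n₁+1/n₂)) = √(0.8757467·0.1242533·0.00533862) = √(0.000580919) = 0.0241023.
z = (0.9043321 − 0.8197880)/0.0241023 = 0.0845441/0.0241023 = 3.5077.
p-value = P(Z < 3.508) ≈ 0.9998, so at α = 0.05 we fail to reject H₀.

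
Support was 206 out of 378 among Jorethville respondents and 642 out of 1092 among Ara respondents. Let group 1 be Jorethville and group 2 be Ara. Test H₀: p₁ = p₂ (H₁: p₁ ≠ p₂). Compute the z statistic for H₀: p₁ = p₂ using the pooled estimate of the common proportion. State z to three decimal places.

p̂₁ = 206/378 = 0.544974, p̂₂ = 642/1092 = 0.587912.
Pooled p̂ = (206+642)/(378+1092) = 848/1470 = 0.576871.
SE = √(0.244091 × 0.00356125) = 0.029483.
z = (0.544974 − 0.587912)/0.029483 = -0.042938/0.029483 = -1.456.

z = -1.456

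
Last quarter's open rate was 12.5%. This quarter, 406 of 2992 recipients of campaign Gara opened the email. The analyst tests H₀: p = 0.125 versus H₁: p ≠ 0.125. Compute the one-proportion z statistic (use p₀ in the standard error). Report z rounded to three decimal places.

p̂ = 406/2992 = 0.13570.
Under H₀, SE = √(0.125·0.875/2992) = √(3.65558e-05) = 0.00605.
z = (0.13570 − 0.125)/0.00605 = 0.01070/0.00605 = 1.769.
Two-sided p-value ≈ 2·Φ(−1.769) = 0.0769.

z = 1.769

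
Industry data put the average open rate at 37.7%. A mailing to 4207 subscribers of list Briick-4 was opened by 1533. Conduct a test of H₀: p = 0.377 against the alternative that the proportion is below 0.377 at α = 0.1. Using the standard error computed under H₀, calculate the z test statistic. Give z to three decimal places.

p̂ = 1533/4207 ≈ 0.364393.
Standard error under H₀: √(0.377×0.623/4207) = 0.007472.
z = (0.364393 − 0.377)/0.007472 = -0.012607/0.007472 = -1.687.
p-value = P(Z < -1.687) ≈ 0.0458; since p < α = 0.1, reject H₀.

z = -1.687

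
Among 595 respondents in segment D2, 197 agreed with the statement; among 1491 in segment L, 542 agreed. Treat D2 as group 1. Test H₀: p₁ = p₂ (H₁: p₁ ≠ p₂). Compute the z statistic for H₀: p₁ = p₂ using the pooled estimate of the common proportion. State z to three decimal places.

p̂₁ = 197/595 ≈ 0.33109, p̂₂ = 542/1491 ≈ 0.36351.
Pooled p̂ = (197+542)/(595+1491) = 739/2086 = 0.35427.
SE = √(p̂(1−p̂)(1/n₁+1/n₂)) = √(0.35427·0.64573·0.00235136) = √(0.000537902) = 0.02319.
z = (0.33109 − 0.36351)/0.02319 = -0.03242/0.02319 = -1.398.
p-value = 2·P(Z > 1.398) ≈ 0.1621.

z = -1.398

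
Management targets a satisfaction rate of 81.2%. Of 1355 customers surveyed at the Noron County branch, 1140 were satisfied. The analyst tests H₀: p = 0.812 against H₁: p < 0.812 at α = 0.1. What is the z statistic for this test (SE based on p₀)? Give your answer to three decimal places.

z = 2.763

p̂ = 1140/1355 ≈ 0.841328.
SE = √(p₀(1−p₀)/n) = √(0.15266/1355) = 0.010614.
z = (0.841328 − 0.812)/0.010614 = 0.029328/0.010614 = 2.763.
p-value = P(Z < 2.763) ≈ 0.9971; since p > α = 0.1, fail to reject H₀.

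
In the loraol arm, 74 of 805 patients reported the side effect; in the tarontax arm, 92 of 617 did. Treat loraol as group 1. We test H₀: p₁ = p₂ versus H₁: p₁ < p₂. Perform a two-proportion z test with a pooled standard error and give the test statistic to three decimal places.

z = -3.328

p̂₁ = 74/805 = 0.09193, p̂₂ = 92/617 = 0.14911.
Pooled p̂ = (74+92)/(805+617) = 166/1422 = 0.11674.
SE = √(0.103109 × 0.00286298) = 0.01718.
z = (0.09193 − 0.14911)/0.01718 = -0.05718/0.01718 = -3.328.
p-value = P(Z < -3.328) ≈ 0.0004.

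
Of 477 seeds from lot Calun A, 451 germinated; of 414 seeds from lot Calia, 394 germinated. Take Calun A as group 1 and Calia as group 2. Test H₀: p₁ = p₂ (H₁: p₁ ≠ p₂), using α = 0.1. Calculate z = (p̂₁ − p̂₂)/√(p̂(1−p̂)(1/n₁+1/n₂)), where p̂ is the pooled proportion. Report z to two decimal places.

z = -0.42

p̂₁ = 451/477 = 0.9455, p̂₂ = 394/414 = 0.9517.
Pooled p̂ = (451+394)/(477+414) = 845/891 = 0.9484.
SE = √(0.048962 × 0.00451189) = 0.0149.
z = (0.9455 − 0.9517)/0.0149 = -0.0062/0.0149 = -0.42.
Two-sided p-value ≈ 2·Φ(−0.417) = 0.6767; since p > α = 0.1, fail to reject H₀.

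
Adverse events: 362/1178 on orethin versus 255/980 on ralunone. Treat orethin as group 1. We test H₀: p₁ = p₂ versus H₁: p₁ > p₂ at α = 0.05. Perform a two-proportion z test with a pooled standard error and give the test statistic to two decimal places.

z = 2.41

p̂₁ = 362/1178 = 0.30730, p̂₂ = 255/980 = 0.26020.
Pooled p̂ = (362+255)/(1178+980) = 617/2158 = 0.28591.
SE = √(0.204167 × 0.0018693) = 0.01954.
z = (0.30730 − 0.26020)/0.01954 = 0.04710/0.01954 = 2.41.
p-value = P(Z > 2.411) ≈ 0.0080, so at α = 0.05 we reject H₀.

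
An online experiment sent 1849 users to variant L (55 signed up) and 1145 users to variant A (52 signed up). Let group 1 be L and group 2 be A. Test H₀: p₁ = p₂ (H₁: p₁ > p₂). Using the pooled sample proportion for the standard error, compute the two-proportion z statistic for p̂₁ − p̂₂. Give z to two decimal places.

p̂₁ = 55/1849 ≈ 0.0297, p̂₂ = 52/1145 ≈ 0.0454.
Pooled p̂ = (55+52)/(1849+1145) = 107/2994 = 0.0357.
SE = √(0.0344609 × 0.0014142) = 0.0070.
z = (0.0297 − 0.0454)/0.0070 = -0.0157/0.0070 = -2.24.
p-value = P(Z > -2.245) ≈ 0.9876.

z = -2.24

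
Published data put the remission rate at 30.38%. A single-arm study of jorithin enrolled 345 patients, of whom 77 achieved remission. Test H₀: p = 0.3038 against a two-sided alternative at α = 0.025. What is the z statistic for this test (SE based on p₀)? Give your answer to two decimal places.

p̂ = 77/345 ≈ 0.22319.
SE = √(p₀(1−p₀)/n) = √(0.21151/345) = 0.02476.
z = (0.22319 − 0.3038)/0.02476 = -0.08061/0.02476 = -3.26.
Two-sided p-value ≈ 2·Φ(−3.256) = 0.0011, so at α = 0.025 we reject H₀.

z = -3.26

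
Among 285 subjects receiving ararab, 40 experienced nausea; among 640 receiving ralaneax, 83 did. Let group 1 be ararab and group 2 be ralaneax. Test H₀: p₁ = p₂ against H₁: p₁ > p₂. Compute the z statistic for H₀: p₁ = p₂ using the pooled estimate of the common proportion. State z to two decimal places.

p̂₁ = 40/285 = 0.1404, p̂₂ = 83/640 = 0.1297.
Pooled p̂ = (40+83)/(285+640) = 123/925 = 0.1330.
SE = √(0.115291 × 0.00507127) = 0.0242.
z = (0.1404 − 0.1297)/0.0242 = 0.0107/0.0242 = 0.44.
p-value = P(Z > 0.441) ≈ 0.3296.

z = 0.44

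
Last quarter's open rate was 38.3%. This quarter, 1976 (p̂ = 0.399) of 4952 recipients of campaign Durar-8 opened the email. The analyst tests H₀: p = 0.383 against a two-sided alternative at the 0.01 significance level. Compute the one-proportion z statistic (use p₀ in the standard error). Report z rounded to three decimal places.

p̂ = 1976/4952 = 0.399031.
Under H₀, SE = √(0.383·0.617/4952) = √(4.77203e-05) = 0.006908.
z = (0.399031 − 0.383)/0.006908 = 0.016031/0.006908 = 2.321.
p-value = 2·P(Z > 2.321) ≈ 0.0203; since p > α = 0.01, fail to reject H₀.

z = 2.321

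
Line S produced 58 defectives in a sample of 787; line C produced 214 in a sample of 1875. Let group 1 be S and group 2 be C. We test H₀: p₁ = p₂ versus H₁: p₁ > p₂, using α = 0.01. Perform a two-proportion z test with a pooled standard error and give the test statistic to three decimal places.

z = -3.143

p̂₁ = 58/787 ≈ 0.073698, p̂₂ = 214/1875 ≈ 0.114133.
Pooled p̂ = (58+214)/(787+1875) = 272/2662 = 0.102179.
SE = √(0.0917383 × 0.00180398) = 0.012864.
z = (0.073698 − 0.114133)/0.012864 = -0.040435/0.012864 = -3.143.
p-value = P(Z > -3.143) ≈ 0.9992; since p > α = 0.01, fail to reject H₀.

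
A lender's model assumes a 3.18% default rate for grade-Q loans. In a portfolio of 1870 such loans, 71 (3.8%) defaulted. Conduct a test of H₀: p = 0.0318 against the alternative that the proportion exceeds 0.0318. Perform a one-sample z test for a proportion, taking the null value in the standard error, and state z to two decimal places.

z = 1.52

p̂ = 71/1870 ≈ 0.03797.
SE = √(p₀(1−p₀)/n) = √(0.030789/1870) = 0.00406.
z = (0.03797 − 0.0318)/0.00406 = 0.00617/0.00406 = 1.52.
p-value = P(Z > 1.520) ≈ 0.0642.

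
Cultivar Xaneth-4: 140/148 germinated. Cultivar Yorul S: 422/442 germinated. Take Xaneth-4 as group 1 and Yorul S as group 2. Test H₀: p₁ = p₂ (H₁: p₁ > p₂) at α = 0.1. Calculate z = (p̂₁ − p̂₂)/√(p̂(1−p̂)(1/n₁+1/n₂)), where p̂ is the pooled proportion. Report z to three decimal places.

z = -0.436

p̂₁ = 140/148 = 0.94595, p̂₂ = 422/442 = 0.95475.
Pooled p̂ = (140+422)/(148+442) = 562/590 = 0.95254.
SE = √(0.0452054 × 0.0090192) = 0.02019.
z = (0.94595 − 0.95475)/0.02019 = -0.00880/0.02019 = -0.436.
p-value = P(Z > -0.436) ≈ 0.6686. With α = 0.1, fail to reject H₀.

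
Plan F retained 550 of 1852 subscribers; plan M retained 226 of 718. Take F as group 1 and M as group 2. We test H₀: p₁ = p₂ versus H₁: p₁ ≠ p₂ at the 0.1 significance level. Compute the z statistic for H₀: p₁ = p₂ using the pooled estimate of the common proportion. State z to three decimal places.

p̂₁ = 550/1852 ≈ 0.29698, p̂₂ = 226/718 ≈ 0.31476.
Pooled p̂ = (550+226)/(1852+718) = 776/2570 = 0.30195.
SE = √(p̂(1−p̂)(1/n₁+1/n₂)) = √(0.30195·0.69805·0.00193271) = √(0.000407367) = 0.02018.
z = (0.29698 − 0.31476)/0.02018 = -0.01778/0.02018 = -0.881.
Two-sided p-value ≈ 2·Φ(−0.881) = 0.3782, so at α = 0.1 we fail to reject H₀.

z = -0.881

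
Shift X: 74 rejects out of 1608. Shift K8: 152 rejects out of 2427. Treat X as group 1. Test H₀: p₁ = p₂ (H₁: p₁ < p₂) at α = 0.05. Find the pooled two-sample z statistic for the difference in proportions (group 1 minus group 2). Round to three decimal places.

p̂₁ = 74/1608 = 0.046020, p̂₂ = 152/2427 = 0.062629.
Pooled p̂ = (74+152)/(1608+2427) = 226/4035 = 0.056010.
SE = √(p̂(1−p̂)(1/n₁+1/n₂)) = √(0.056010·0.943990·0.00103392) = √(5.46663e-05) = 0.007394.
z = (0.046020 − 0.062629)/0.007394 = -0.016609/0.007394 = -2.246.
p-value = P(Z < -2.246) ≈ 0.0123, so at α = 0.05 we reject H₀.

z = -2.246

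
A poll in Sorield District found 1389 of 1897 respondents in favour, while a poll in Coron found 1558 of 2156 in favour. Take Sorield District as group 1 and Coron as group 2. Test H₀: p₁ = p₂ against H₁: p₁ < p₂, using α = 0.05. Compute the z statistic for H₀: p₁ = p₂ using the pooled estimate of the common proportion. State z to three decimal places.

p̂₁ = 1389/1897 = 0.73221, p̂₂ = 1558/2156 = 0.72263.
Pooled p̂ = (1389+1558)/(1897+2156) = 2947/4053 = 0.72712.
SE = √(p̂(1−p̂)(1/n₁+1/n₂)) = √(0.72712·0.27288·0.00099097) = √(0.000196627) = 0.01402.
z = (0.73221 − 0.72263)/0.01402 = 0.00958/0.01402 = 0.683.
p-value = P(Z < 0.683) ≈ 0.7526, so at α = 0.05 we fail to reject H₀.

z = 0.683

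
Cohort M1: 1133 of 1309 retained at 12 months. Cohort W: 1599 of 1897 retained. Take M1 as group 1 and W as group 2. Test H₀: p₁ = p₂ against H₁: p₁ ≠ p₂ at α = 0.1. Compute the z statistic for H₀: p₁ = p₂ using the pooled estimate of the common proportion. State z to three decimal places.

p̂₁ = 1133/1309 = 0.865546, p̂₂ = 1599/1897 = 0.842910.
Pooled p̂ = (1133+1599)/(1309+1897) = 2732/3206 = 0.852152.
SE = √(0.125989 × 0.00129109) = 0.012754.
z = (0.865546 − 0.842910)/0.012754 = 0.022636/0.012754 = 1.775.
p-value = 2·P(Z > 1.775) ≈ 0.0759; since p < α = 0.1, reject H₀.

z = 1.775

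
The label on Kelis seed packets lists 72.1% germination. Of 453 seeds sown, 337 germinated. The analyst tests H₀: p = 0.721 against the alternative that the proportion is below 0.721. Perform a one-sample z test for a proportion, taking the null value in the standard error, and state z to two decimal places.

p̂ = 337/453 ≈ 0.7439.
Standard error under H₀: √(0.721×0.279/453) = 0.0211.
z = (0.7439 − 0.721)/0.0211 = 0.0229/0.0211 = 1.09.

z = 1.09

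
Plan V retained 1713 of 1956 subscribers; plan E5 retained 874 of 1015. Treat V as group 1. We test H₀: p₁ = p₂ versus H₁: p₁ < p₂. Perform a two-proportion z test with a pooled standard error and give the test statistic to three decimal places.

z = 1.131

p̂₁ = 1713/1956 = 0.875767, p̂₂ = 874/1015 = 0.861084.
Pooled p̂ = (1713+874)/(1956+1015) = 2587/2971 = 0.870751.
SE = √(p̂(1−p̂)(1/n₁+1/n₂)) = √(0.870751·0.129249·0.00149647) = √(0.000168419) = 0.012978.
z = (0.875767 − 0.861084)/0.012978 = 0.014683/0.012978 = 1.131.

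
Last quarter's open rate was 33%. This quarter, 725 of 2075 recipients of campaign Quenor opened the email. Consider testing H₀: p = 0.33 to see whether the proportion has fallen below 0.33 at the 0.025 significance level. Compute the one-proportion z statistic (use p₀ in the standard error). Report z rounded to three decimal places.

p̂ = 725/2075 = 0.349398.
Under H₀, SE = √(0.33·0.67/2075) = √(0.000106554) = 0.010323.
z = (0.349398 − 0.33)/0.010323 = 0.019398/0.010323 = 1.879.
p-value = P(Z < 1.879) ≈ 0.9699; since p > α = 0.025, fail to reject H₀.

z = 1.879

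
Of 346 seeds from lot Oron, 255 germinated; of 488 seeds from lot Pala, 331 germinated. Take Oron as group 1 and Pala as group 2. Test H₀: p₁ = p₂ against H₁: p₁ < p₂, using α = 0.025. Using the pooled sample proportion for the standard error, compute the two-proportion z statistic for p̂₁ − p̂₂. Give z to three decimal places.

p̂₁ = 255/346 = 0.736994, p̂₂ = 331/488 = 0.678279.
Pooled p̂ = (255+331)/(346+488) = 586/834 = 0.702638.
SE = √(p̂(1−p̂)(1/n₁+1/n₂)) = √(0.702638·0.297362·0.00493935) = √(0.00103202) = 0.032125.
z = (0.736994 − 0.678279)/0.032125 = 0.058715/0.032125 = 1.828.
p-value = P(Z < 1.828) ≈ 0.9662; since p > α = 0.025, fail to reject H₀.

z = 1.828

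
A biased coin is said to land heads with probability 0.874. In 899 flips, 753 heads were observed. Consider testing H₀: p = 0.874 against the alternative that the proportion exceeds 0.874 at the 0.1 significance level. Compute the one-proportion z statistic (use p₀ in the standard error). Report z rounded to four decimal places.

z = -3.2891

p̂ = 753/899 = 0.8375973.
SE = √(p₀(1−p₀)/n) = √(0.11012/899) = 0.0110678.
z = (0.8375973 − 0.874)/0.0110678 = -0.0364027/0.0110678 = -3.2891.
p-value = P(Z > -3.289) ≈ 0.9995; since p > α = 0.1, fail to reject H₀.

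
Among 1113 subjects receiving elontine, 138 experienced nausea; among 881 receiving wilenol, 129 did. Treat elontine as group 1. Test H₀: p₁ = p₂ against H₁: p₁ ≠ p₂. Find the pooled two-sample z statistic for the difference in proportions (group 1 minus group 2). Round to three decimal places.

z = -1.461

p̂₁ = 138/1113 = 0.123989, p̂₂ = 129/881 = 0.146425.
Pooled p̂ = (138+129)/(1113+881) = 267/1994 = 0.133902.
SE = √(0.115972 × 0.00203355) = 0.015357.
z = (0.123989 − 0.146425)/0.015357 = -0.022436/0.015357 = -1.461.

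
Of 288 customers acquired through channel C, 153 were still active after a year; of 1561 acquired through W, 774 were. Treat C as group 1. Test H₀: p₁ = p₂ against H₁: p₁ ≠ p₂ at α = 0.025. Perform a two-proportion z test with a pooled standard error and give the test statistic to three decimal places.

p̂₁ = 153/288 ≈ 0.53125, p̂₂ = 774/1561 ≈ 0.49584.
Pooled p̂ = (153+774)/(288+1561) = 927/1849 = 0.50135.
SE = √(p̂(1−p̂)(1/n₁+1/n₂)) = √(0.50135·0.49865·0.00411284) = √(0.0010282) = 0.03207.
z = (0.53125 − 0.49584)/0.03207 = 0.03541/0.03207 = 1.104.
p-value = 2·P(Z > 1.104) ≈ 0.2694, so at α = 0.025 we fail to reject H₀.

z = 1.104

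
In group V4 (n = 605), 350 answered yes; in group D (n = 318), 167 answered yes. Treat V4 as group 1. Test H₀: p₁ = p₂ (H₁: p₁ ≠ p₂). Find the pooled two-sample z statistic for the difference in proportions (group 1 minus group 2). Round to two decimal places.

z = 1.55

p̂₁ = 350/605 ≈ 0.5785, p̂₂ = 167/318 ≈ 0.5252.
Pooled p̂ = (350+167)/(605+318) = 517/923 = 0.5601.
SE = √(p̂(1−p̂)(1/n₁+1/n₂)) = √(0.5601·0.4399·0.00479755) = √(0.00118204) = 0.0344.
z = (0.5785 − 0.5252)/0.0344 = 0.0533/0.0344 = 1.55.
Two-sided p-value ≈ 2·Φ(−1.552) = 0.1207.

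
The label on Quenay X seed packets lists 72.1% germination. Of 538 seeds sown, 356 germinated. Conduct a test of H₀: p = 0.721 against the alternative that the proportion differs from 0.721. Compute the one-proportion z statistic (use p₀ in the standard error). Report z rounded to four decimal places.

p̂ = 356/538 = 0.6617100.
Standard error under H₀: √(0.721×0.279/538) = 0.0193365.
z = (0.6617100 − 0.721)/0.0193365 = -0.0592900/0.0193365 = -3.0662.

z = -3.0662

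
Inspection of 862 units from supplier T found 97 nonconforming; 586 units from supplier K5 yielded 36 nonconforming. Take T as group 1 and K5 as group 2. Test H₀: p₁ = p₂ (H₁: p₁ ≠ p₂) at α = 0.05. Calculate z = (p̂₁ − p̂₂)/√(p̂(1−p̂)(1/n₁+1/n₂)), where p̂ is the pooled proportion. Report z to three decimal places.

p̂₁ = 97/862 ≈ 0.112529, p̂₂ = 36/586 ≈ 0.061433.
Pooled p̂ = (97+36)/(862+586) = 133/1448 = 0.091851.
SE = √(0.0834143 × 0.00286658) = 0.015463.
z = (0.112529 − 0.061433)/0.015463 = 0.051096/0.015463 = 3.304.
Two-sided p-value ≈ 2·Φ(−3.304) = 0.0010. With α = 0.05, reject H₀.

z = 3.304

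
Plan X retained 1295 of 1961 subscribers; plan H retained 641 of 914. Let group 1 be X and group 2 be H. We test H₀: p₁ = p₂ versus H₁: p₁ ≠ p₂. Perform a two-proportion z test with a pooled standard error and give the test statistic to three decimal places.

z = -2.179

p̂₁ = 1295/1961 = 0.66038, p̂₂ = 641/914 = 0.70131.
Pooled p̂ = (1295+641)/(1961+914) = 1936/2875 = 0.67339.
SE = √(p̂(1−p̂)(1/n₁+1/n₂)) = √(0.67339·0.32661·0.00160404) = √(0.000352784) = 0.01878.
z = (0.66038 − 0.70131)/0.01878 = -0.04093/0.01878 = -2.179.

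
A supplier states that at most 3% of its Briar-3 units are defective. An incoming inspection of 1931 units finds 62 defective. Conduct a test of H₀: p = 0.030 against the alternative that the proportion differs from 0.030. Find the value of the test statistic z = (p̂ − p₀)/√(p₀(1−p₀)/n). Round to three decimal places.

p̂ = 62/1931 ≈ 0.032108.
Under H₀, SE = √(0.03·0.97/1931) = √(1.50699e-05) = 0.003882.
z = (0.032108 − 0.03)/0.003882 = 0.002108/0.003882 = 0.543.

z = 0.543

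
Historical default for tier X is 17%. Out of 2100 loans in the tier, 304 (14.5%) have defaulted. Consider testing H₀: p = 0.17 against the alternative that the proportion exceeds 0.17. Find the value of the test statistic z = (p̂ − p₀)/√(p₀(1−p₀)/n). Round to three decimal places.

p̂ = 304/2100 ≈ 0.144762.
SE = √(p₀(1−p₀)/n) = √(0.1411/2100) = 0.008197.
z = (0.144762 − 0.17)/0.008197 = -0.025238/0.008197 = -3.079.
p-value = P(Z > -3.079) ≈ 0.9990.

z = -3.079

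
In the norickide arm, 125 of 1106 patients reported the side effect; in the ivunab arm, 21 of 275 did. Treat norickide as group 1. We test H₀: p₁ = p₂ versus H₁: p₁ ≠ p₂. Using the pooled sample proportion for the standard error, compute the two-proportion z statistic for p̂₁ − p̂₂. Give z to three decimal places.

z = 1.769

p̂₁ = 125/1106 = 0.11302, p̂₂ = 21/275 = 0.07636.
Pooled p̂ = (125+21)/(1106+275) = 146/1381 = 0.10572.
SE = √(0.0945437 × 0.00454052) = 0.02072.
z = (0.11302 − 0.07636)/0.02072 = 0.03666/0.02072 = 1.769.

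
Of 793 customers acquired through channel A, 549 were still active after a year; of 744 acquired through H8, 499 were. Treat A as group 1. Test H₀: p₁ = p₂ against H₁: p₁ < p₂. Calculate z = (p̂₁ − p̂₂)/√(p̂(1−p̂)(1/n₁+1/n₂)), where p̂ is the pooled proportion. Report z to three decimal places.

z = 0.909

p̂₁ = 549/793 ≈ 0.69231, p̂₂ = 499/744 ≈ 0.67070.
Pooled p̂ = (549+499)/(793+744) = 1048/1537 = 0.68185.
SE = √(0.216931 × 0.00260512) = 0.02377.
z = (0.69231 − 0.67070)/0.02377 = 0.02161/0.02377 = 0.909.
p-value = P(Z < 0.909) ≈ 0.8183.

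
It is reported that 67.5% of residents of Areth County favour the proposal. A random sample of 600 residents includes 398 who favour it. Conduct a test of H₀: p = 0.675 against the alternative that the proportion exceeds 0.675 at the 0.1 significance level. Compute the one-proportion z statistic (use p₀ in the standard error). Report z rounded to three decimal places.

z = -0.610

p̂ = 398/600 ≈ 0.66333.
SE = √(p₀(1−p₀)/n) = √(0.21937/600) = 0.01912.
z = (0.66333 − 0.675)/0.01912 = -0.01167/0.01912 = -0.610.
p-value = P(Z > -0.610) ≈ 0.7291. With α = 0.1, fail to reject H₀.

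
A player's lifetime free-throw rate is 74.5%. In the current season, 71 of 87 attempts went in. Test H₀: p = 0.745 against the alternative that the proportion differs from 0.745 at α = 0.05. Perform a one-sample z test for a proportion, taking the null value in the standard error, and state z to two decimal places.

p̂ = 71/87 ≈ 0.8161.
Standard error under H₀: √(0.745×0.255/87) = 0.0467.
z = (0.8161 − 0.745)/0.0467 = 0.0711/0.0467 = 1.52.
p-value = 2·P(Z > 1.521) ≈ 0.1282, so at α = 0.05 we fail to reject H₀.

z = 1.52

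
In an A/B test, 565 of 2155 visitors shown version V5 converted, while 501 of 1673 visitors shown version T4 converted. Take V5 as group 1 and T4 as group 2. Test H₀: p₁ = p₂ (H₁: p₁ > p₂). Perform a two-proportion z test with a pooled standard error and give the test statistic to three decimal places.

z = -2.552

p̂₁ = 565/2155 = 0.26218, p̂₂ = 501/1673 = 0.29946.
Pooled p̂ = (565+501)/(2155+1673) = 1066/3828 = 0.27847.
SE = √(p̂(1−p̂)(1/n₁+1/n₂)) = √(0.27847·0.72153·0.00106177) = √(0.000213337) = 0.01461.
z = (0.26218 − 0.29946)/0.01461 = -0.03728/0.01461 = -2.552.
p-value = P(Z > -2.552) ≈ 0.9947.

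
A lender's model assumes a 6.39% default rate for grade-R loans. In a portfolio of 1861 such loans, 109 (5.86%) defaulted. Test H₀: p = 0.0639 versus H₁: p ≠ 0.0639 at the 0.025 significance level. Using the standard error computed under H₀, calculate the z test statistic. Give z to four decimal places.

p̂ = 109/1861 ≈ 0.058571.
SE = √(p₀(1−p₀)/n) = √(0.059817/1861) = 0.005669.
z = (0.058571 − 0.0639)/0.005669 = -0.005329/0.005669 = -0.9400.
p-value = 2·P(Z > 0.940) ≈ 0.3472, so at α = 0.025 we fail to reject H₀.

z = -0.9400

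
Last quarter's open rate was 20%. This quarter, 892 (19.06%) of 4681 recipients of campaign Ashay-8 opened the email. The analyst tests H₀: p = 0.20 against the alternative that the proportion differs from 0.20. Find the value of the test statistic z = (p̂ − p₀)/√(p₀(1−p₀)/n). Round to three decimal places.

p̂ = 892/4681 = 0.190558.
Standard error under H₀: √(0.2×0.8/4681) = 0.005846.
z = (0.190558 − 0.2)/0.005846 = -0.009442/0.005846 = -1.615.

z = -1.615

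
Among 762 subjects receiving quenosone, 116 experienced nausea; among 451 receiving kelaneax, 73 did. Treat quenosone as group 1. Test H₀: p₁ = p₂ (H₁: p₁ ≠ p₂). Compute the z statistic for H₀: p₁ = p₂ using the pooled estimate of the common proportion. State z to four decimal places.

p̂₁ = 116/762 ≈ 0.152231, p̂₂ = 73/451 ≈ 0.161863.
Pooled p̂ = (116+73)/(762+451) = 189/1213 = 0.155812.
SE = √(0.131535 × 0.00352963) = 0.021547.
z = (0.152231 − 0.161863)/0.021547 = -0.009632/0.021547 = -0.4470.
p-value = 2·P(Z > 0.447) ≈ 0.6549.

z = -0.4470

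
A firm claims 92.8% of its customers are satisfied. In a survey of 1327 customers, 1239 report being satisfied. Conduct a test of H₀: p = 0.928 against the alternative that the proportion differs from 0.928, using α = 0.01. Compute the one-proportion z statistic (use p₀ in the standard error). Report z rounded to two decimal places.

p̂ = 1239/1327 = 0.9337.
Standard error under H₀: √(0.928×0.072/1327) = 0.0071.
z = (0.9337 − 0.928)/0.0071 = 0.0057/0.0071 = 0.80.
p-value = 2·P(Z > 0.801) ≈ 0.4230; since p > α = 0.01, fail to reject H₀.

z = 0.80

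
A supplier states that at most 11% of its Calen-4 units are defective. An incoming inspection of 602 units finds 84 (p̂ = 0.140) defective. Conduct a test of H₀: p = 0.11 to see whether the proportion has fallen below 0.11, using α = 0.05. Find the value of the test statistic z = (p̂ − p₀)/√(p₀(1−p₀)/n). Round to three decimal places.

z = 2.316

p̂ = 84/602 = 0.13953.
SE = √(p₀(1−p₀)/n) = √(0.0979/602) = 0.01275.
z = (0.13953 − 0.11)/0.01275 = 0.02953/0.01275 = 2.316.
p-value = P(Z < 2.316) ≈ 0.9897; since p > α = 0.05, fail to reject H₀.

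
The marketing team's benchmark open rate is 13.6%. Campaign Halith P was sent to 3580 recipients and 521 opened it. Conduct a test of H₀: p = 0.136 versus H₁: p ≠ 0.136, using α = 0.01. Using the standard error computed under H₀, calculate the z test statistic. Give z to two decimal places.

z = 1.66

p̂ = 521/3580 = 0.14553.
Standard error under H₀: √(0.136×0.864/3580) = 0.00573.
z = (0.14553 − 0.136)/0.00573 = 0.00953/0.00573 = 1.66.
Two-sided p-value ≈ 2·Φ(−1.664) = 0.0962, so at α = 0.01 we fail to reject H₀.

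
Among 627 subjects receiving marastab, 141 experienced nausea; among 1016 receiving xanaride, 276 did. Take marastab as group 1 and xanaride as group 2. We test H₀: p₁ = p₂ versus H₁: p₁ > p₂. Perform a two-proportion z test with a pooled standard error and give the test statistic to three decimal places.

p̂₁ = 141/627 ≈ 0.22488, p̂₂ = 276/1016 ≈ 0.27165.
Pooled p̂ = (141+276)/(627+1016) = 417/1643 = 0.25380.
SE = √(p̂(1−p̂)(1/n₁+1/n₂)) = √(0.25380·0.74620·0.00257915) = √(0.000488459) = 0.02210.
z = (0.22488 − 0.27165)/0.02210 = -0.04677/0.02210 = -2.116.

z = -2.116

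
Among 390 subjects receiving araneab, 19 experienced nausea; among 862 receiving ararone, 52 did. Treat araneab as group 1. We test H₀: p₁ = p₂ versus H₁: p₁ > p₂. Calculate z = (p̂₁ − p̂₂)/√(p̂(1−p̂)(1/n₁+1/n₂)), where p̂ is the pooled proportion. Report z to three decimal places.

z = -0.822

p̂₁ = 19/390 = 0.04872, p̂₂ = 52/862 = 0.06032.
Pooled p̂ = (19+52)/(390+862) = 71/1252 = 0.05671.
SE = √(p̂(1−p̂)(1/n₁+1/n₂)) = √(0.05671·0.94329·0.0037242) = √(0.00019922) = 0.01411.
z = (0.04872 − 0.06032)/0.01411 = -0.01160/0.01411 = -0.822.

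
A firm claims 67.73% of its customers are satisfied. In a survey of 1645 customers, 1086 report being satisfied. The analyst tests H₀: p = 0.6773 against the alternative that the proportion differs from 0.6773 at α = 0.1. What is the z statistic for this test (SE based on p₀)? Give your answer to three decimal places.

p̂ = 1086/1645 ≈ 0.66018.
SE = √(p₀(1−p₀)/n) = √(0.21856/1645) = 0.01153.
z = (0.66018 − 0.6773)/0.01153 = -0.01712/0.01153 = -1.485.
Two-sided p-value ≈ 2·Φ(−1.485) = 0.1375. With α = 0.1, fail to reject H₀.

z = -1.485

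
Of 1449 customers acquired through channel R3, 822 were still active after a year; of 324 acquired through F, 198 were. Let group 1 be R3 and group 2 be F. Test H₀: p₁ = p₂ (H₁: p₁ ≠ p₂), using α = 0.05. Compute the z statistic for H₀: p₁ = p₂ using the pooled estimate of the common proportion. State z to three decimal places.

p̂₁ = 822/1449 ≈ 0.567288, p̂₂ = 198/324 ≈ 0.611111.
Pooled p̂ = (822+198)/(1449+324) = 1020/1773 = 0.575296.
SE = √(p̂(1−p̂)(1/n₁+1/n₂)) = √(0.575296·0.424704·0.00377655) = √(0.000922727) = 0.030376.
z = (0.567288 − 0.611111)/0.030376 = -0.043823/0.030376 = -1.443.
p-value = 2·P(Z > 1.443) ≈ 0.1491. With α = 0.05, fail to reject H₀.

z = -1.443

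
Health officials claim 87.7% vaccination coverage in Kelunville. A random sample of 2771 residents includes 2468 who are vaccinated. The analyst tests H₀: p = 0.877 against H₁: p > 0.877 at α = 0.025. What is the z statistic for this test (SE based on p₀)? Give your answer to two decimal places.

z = 2.19

p̂ = 2468/2771 ≈ 0.89065.
Standard error under H₀: √(0.877×0.123/2771) = 0.00624.
z = (0.89065 − 0.877)/0.00624 = 0.01365/0.00624 = 2.19.
p-value = P(Z > 2.188) ≈ 0.0143, so at α = 0.025 we reject H₀.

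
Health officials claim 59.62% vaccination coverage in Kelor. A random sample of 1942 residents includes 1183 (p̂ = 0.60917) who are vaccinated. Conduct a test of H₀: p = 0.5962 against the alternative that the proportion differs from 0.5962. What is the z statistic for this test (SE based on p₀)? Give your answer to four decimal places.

p̂ = 1183/1942 ≈ 0.609166.
Standard error under H₀: √(0.5962×0.4038/1942) = 0.011134.
z = (0.609166 − 0.5962)/0.011134 = 0.012966/0.011134 = 1.1645.
p-value = 2·P(Z > 1.165) ≈ 0.2442.

z = 1.1645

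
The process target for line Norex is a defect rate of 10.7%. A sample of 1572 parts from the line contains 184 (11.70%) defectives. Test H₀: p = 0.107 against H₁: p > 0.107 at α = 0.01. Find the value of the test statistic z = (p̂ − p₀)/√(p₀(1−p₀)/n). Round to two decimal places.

p̂ = 184/1572 = 0.11705.
Under H₀, SE = √(0.107·0.893/1572) = √(6.07831e-05) = 0.00780.
z = (0.11705 − 0.107)/0.00780 = 0.01005/0.00780 = 1.29.
p-value = P(Z > 1.289) ≈ 0.0987; since p > α = 0.01, fail to reject H₀.

z = 1.29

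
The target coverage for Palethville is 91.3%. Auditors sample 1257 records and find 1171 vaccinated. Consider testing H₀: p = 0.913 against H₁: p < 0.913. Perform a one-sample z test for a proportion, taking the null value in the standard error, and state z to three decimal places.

z = 2.338

p̂ = 1171/1257 = 0.931583.
SE = √(p₀(1−p₀)/n) = √(0.079431/1257) = 0.007949.
z = (0.931583 − 0.913)/0.007949 = 0.018583/0.007949 = 2.338.
p-value = P(Z < 2.338) ≈ 0.9903.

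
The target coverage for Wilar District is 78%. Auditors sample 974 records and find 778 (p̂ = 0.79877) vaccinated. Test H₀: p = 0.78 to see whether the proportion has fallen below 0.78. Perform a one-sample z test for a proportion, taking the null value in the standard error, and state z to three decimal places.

p̂ = 778/974 ≈ 0.79877.
Under H₀, SE = √(0.78·0.22/974) = √(0.000176181) = 0.01327.
z = (0.79877 − 0.78)/0.01327 = 0.01877/0.01327 = 1.414.
p-value = P(Z < 1.414) ≈ 0.9213.

z = 1.414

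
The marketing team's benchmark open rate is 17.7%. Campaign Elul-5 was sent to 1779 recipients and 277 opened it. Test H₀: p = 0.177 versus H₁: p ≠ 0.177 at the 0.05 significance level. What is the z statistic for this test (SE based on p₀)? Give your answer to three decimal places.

z = -2.353

p̂ = 277/1779 = 0.155705.
SE = √(p₀(1−p₀)/n) = √(0.14567/1779) = 0.009049.
z = (0.155705 − 0.177)/0.009049 = -0.021295/0.009049 = -2.353.
p-value = 2·P(Z > 2.353) ≈ 0.0186, so at α = 0.05 we reject H₀.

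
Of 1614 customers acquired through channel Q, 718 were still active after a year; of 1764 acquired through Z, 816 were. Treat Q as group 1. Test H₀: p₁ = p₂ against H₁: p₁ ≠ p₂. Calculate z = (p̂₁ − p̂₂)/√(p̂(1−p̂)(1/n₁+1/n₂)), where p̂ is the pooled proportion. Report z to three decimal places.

z = -1.034

p̂₁ = 718/1614 ≈ 0.44486, p̂₂ = 816/1764 ≈ 0.46259.
Pooled p̂ = (718+816)/(1614+1764) = 1534/3378 = 0.45411.
SE = √(0.247895 × 0.00118647) = 0.01715.
z = (0.44486 − 0.46259)/0.01715 = -0.01773/0.01715 = -1.034.
Two-sided p-value ≈ 2·Φ(−1.034) = 0.3013.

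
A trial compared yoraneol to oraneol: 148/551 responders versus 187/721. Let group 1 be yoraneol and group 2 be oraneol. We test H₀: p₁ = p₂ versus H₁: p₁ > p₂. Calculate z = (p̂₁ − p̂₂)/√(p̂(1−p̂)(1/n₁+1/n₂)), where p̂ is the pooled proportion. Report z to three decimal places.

z = 0.371

p̂₁ = 148/551 ≈ 0.26860, p̂₂ = 187/721 ≈ 0.25936.
Pooled p̂ = (148+187)/(551+721) = 335/1272 = 0.26336.
SE = √(0.194004 × 0.00320184) = 0.02492.
z = (0.26860 − 0.25936)/0.02492 = 0.00924/0.02492 = 0.371.
p-value = P(Z > 0.371) ≈ 0.3554.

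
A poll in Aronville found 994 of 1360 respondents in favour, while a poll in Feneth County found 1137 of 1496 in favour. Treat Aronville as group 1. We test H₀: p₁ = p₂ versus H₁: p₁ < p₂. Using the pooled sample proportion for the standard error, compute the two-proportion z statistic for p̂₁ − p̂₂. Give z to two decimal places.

p̂₁ = 994/1360 ≈ 0.7309, p̂₂ = 1137/1496 ≈ 0.7600.
Pooled p̂ = (994+1137)/(1360+1496) = 2131/2856 = 0.7461.
SE = √(p̂(1−p̂)(1/n₁+1/n₂)) = √(0.7461·0.2539·0.00140374) = √(0.000265884) = 0.0163.
z = (0.7309 − 0.7600)/0.0163 = -0.0291/0.0163 = -1.79.

z = -1.79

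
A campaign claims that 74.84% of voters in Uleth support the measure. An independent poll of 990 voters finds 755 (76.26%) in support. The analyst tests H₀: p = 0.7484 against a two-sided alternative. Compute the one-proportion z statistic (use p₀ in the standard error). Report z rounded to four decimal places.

z = 1.0315

p̂ = 755/990 = 0.762626.
SE = √(p₀(1−p₀)/n) = √(0.1883/990) = 0.013791.
z = (0.762626 − 0.7484)/0.013791 = 0.014226/0.013791 = 1.0315.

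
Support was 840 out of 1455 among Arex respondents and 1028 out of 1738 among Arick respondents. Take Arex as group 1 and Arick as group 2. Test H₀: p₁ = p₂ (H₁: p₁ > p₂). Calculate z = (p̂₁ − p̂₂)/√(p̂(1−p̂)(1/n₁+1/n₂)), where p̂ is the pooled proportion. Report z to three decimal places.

p̂₁ = 840/1455 ≈ 0.57732, p̂₂ = 1028/1738 ≈ 0.59148.
Pooled p̂ = (840+1028)/(1455+1738) = 1868/3193 = 0.58503.
SE = √(p̂(1−p̂)(1/n₁+1/n₂)) = √(0.58503·0.41497·0.00126266) = √(0.000306536) = 0.01751.
z = (0.57732 − 0.59148)/0.01751 = -0.01416/0.01751 = -0.809.

z = -0.809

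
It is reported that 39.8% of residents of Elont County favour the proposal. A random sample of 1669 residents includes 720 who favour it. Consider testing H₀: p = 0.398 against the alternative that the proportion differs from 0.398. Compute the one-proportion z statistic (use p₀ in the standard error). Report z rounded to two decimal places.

z = 2.79

p̂ = 720/1669 = 0.43140.
Under H₀, SE = √(0.398·0.602/1669) = √(0.000143557) = 0.01198.
z = (0.43140 − 0.398)/0.01198 = 0.03340/0.01198 = 2.79.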